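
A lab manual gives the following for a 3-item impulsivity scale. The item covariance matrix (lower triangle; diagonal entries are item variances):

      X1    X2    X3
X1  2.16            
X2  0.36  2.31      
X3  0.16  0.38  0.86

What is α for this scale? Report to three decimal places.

ΣVar(i) = 2.16 + 2.31 + 0.86 = 5.33
Σ_{i<j} σ_ij = 0.90
total variance = 5.33 + 2 × 0.90 = 7.13
α = (k/(k−1))·(1 − ΣVar(i)/total variance) = (3/2)·(1 − 5.33/7.13) = 0.379

α = 0.379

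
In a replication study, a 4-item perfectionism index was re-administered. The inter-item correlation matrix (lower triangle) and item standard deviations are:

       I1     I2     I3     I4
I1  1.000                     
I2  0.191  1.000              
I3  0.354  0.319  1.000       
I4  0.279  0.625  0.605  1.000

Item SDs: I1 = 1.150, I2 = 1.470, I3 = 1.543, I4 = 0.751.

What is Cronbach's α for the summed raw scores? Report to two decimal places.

Σσ²ᵢ = 1.150² + 1.470² + 1.543² + 0.751² = 6.4283
Covariances σ_ij = r_ij · s_i · s_j:
  σ(I1,I2) = 0.191 × 1.150 × 1.470 = 0.3229
  σ(I1,I3) = 0.354 × 1.150 × 1.543 = 0.6282
  σ(I1,I4) = 0.279 × 1.150 × 0.751 = 0.2410
  σ(I2,I3) = 0.319 × 1.470 × 1.543 = 0.7236
  σ(I2,I4) = 0.625 × 1.470 × 0.751 = 0.6900
  σ(I3,I4) = 0.605 × 1.543 × 0.751 = 0.7011
σ²_T = Σσ²ᵢ + 2·Σσ_ij = 6.4283 + 2 × 3.3068 = 13.0419
α = (4/3)·(1 − 6.4283/13.0419) = 0.68

Cronbach's α = 0.68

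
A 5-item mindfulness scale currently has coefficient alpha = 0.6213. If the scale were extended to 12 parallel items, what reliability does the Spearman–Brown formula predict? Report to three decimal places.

Length factor m = 12/5 = 2.4000
α' = m·α / (1 + (m−1)·α)
   = 12/5 × 0.6213 / (1 + (12/5 − 1) × 0.6213)
   = 1.4911 / 1.8698 = 0.797

predicted reliability = 0.797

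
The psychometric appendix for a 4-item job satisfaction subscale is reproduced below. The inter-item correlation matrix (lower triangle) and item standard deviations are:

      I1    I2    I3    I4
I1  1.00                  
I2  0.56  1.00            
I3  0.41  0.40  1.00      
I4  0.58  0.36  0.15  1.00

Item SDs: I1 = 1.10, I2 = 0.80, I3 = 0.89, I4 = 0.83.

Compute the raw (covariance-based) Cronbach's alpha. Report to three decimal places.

Σσ²ᵢ = 1.10² + 0.80² + 0.89² + 0.83² = 3.3310
Covariances σ_ij = r_ij · s_i · s_j:
  σ(I1,I2) = 0.56 × 1.10 × 0.80 = 0.4928
  σ(I1,I3) = 0.41 × 1.10 × 0.89 = 0.4014
  σ(I1,I4) = 0.58 × 1.10 × 0.83 = 0.5295
  σ(I2,I3) = 0.40 × 0.80 × 0.89 = 0.2848
  σ(I2,I4) = 0.36 × 0.80 × 0.83 = 0.2390
  σ(I3,I4) = 0.15 × 0.89 × 0.83 = 0.1108
σ²_T = Σσ²ᵢ + 2·Σσ_ij = 3.3310 + 2 × 2.0583 = 7.4476
α = (4/3)·(1 − 3.3310/7.4476) = 0.737

Cronbach's alpha = 0.737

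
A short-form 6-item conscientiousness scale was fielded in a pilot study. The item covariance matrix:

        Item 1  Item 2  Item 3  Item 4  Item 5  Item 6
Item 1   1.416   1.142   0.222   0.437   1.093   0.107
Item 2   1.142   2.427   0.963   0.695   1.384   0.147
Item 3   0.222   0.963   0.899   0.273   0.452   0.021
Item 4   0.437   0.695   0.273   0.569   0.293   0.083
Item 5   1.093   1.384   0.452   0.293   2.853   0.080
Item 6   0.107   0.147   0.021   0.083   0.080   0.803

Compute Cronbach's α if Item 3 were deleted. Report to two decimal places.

Remaining items: Item 1, Item 2, Item 4, Item 5, Item 6 (k = 5).
Σσ²ᵢ = 1.416 + 2.427 + 0.569 + 2.853 + 0.803 = 8.068
Var(T) = 8.068 + 2 × 5.461 = 18.990
α (item deleted) = (5/4)·(1 − 8.068/18.990) = 0.72

α = 0.72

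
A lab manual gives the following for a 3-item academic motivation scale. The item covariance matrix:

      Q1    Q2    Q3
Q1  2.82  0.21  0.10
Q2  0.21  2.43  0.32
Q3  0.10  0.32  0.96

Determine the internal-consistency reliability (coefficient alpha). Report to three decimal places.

Σσ²ᵢ = 2.82 + 2.43 + 0.96 = 6.21
Σ_{i<j} σ_ij = 0.63
total variance = 6.21 + 2 × 0.63 = 7.47
α = (k/(k−1))·(1 − Σσ²ᵢ/total variance) = (3/2)·(1 − 6.21/7.47) = 0.253

coefficient alpha = 0.253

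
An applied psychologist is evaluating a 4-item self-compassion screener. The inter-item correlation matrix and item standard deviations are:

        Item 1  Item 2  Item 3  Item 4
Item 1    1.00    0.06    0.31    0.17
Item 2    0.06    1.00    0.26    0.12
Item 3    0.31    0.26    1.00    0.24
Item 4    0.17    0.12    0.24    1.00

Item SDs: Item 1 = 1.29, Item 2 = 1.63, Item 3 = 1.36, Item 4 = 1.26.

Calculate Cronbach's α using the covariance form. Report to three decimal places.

Σσ²ᵢ = 1.29² + 1.63² + 1.36² + 1.26² = 7.7582
Covariances σ_ij = r_ij · s_i · s_j:
  σ(Item 1,Item 2) = 0.06 × 1.29 × 1.63 = 0.1262
  σ(Item 1,Item 3) = 0.31 × 1.29 × 1.36 = 0.5439
  σ(Item 1,Item 4) = 0.17 × 1.29 × 1.26 = 0.2763
  σ(Item 2,Item 3) = 0.26 × 1.63 × 1.36 = 0.5764
  σ(Item 2,Item 4) = 0.12 × 1.63 × 1.26 = 0.2465
  σ(Item 3,Item 4) = 0.24 × 1.36 × 1.26 = 0.4113
σ²_T = Σσ²ᵢ + 2·Σσ_ij = 7.7582 + 2 × 2.1806 = 12.1194
α = (4/3)·(1 − 7.7582/12.1194) = 0.480

α = 0.480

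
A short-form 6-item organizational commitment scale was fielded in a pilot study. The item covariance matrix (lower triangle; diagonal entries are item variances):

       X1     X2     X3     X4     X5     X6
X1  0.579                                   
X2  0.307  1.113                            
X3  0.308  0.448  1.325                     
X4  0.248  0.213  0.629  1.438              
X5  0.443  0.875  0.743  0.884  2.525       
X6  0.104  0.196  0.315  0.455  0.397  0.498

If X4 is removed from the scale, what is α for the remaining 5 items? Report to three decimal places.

α = 0.722

Remaining items: X1, X2, X3, X5, X6 (k = 5).
Σσᵢ² = 0.579 + 1.113 + 1.325 + 2.525 + 0.498 = 6.040
Var(T) = 6.040 + 2 × 4.136 = 14.312
α (item deleted) = (5/4)·(1 − 6.040/14.312) = 0.722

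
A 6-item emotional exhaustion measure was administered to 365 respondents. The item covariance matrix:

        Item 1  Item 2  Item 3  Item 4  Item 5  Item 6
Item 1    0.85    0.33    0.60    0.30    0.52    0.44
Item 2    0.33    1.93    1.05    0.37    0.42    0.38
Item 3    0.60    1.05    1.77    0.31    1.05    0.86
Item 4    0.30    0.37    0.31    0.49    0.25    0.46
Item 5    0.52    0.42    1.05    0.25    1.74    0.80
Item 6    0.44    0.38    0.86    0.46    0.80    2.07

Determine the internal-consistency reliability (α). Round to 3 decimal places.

α = 0.777

Σσ²ᵢ = 0.85 + 1.93 + 1.77 + 0.49 + 1.74 + 2.07 = 8.85
Σ_{i<j} σ_ij = 8.14
total variance = 8.85 + 2 × 8.14 = 25.13
α = (k/(k−1))·(1 − Σσ²ᵢ/total variance) = (6/5)·(1 − 8.85/25.13) = 0.777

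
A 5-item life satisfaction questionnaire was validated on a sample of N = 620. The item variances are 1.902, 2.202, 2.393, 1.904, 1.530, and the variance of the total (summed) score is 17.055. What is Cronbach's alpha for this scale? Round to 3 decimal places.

α = 0.522

Σσ²ᵢ = 1.902 + 2.202 + 2.393 + 1.904 + 1.530 = 9.931
α = (k/(k−1))·(1 − Σσ²ᵢ/Var(T)) = (5/4)·(1 − 9.931/17.055) = 0.522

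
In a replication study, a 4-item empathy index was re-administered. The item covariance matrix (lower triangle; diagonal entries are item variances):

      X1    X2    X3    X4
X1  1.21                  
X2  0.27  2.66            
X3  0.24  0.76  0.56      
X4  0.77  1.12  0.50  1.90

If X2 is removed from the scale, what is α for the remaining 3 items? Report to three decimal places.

Remaining items: X1, X3, X4 (k = 3).
Σσᵢ² = 1.21 + 0.56 + 1.90 = 3.67
σ²_total = 3.67 + 2 × 1.51 = 6.69
α (item deleted) = (3/2)·(1 − 3.67/6.69) = 0.677

α = 0.677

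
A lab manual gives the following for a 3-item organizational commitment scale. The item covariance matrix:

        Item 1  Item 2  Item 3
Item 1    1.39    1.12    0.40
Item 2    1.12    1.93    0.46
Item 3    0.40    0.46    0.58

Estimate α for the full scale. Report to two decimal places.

α = 0.76

Σσ²ᵢ = 1.39 + 1.93 + 0.58 = 3.90
Sum of off-diagonal covariances = 1.98
σ²_T = 3.90 + 2 × 1.98 = 7.86
α = (k/(k−1))·(1 − Σσ²ᵢ/σ²_T) = (3/2)·(1 − 3.90/7.86) = 0.76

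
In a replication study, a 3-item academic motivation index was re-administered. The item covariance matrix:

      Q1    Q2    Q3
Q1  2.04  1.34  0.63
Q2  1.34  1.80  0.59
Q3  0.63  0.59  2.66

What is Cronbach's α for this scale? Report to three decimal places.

Σσᵢ² = 2.04 + 1.80 + 2.66 = 6.50
Sum of off-diagonal covariances = 2.56
σ²_total = 6.50 + 2 × 2.56 = 11.62
α = (k/(k−1))·(1 − Σσᵢ²/σ²_total) = (3/2)·(1 − 6.50/11.62) = 0.661

α = 0.661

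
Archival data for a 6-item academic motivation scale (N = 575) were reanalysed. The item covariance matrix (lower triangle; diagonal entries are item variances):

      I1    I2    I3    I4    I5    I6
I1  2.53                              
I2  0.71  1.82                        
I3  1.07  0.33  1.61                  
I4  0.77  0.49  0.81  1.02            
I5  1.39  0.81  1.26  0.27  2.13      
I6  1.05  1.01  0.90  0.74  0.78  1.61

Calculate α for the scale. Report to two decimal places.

Σσᵢ² = 2.53 + 1.82 + 1.61 + 1.02 + 2.13 + 1.61 = 10.72
Sum of off-diagonal covariances = 12.39
σ²_T = 10.72 + 2 × 12.39 = 35.50
α = (k/(k−1))·(1 − Σσᵢ²/σ²_T) = (6/5)·(1 − 10.72/35.50) = 0.84

α = 0.84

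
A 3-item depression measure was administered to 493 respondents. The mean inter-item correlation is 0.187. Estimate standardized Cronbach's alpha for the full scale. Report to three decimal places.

Standardized α = k·r̄ / (1 + (k−1)·r̄) = 3 × 0.187 / (1 + 2 × 0.187)
  = 0.5610 / 1.3740 = 0.408

standardized Cronbach's alpha = 0.408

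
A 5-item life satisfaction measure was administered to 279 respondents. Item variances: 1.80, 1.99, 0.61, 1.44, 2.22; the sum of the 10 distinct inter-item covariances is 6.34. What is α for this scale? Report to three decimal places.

α = 0.764

ΣVar(i) = 1.80 + 1.99 + 0.61 + 1.44 + 2.22 = 8.06
Sum of distinct covariances = 6.34
Var(T) = ΣVar(i) + 2·Σcov = 8.06 + 2 × 6.34 = 20.74
α = (5/4)·(1 − 8.06/20.74) = 0.764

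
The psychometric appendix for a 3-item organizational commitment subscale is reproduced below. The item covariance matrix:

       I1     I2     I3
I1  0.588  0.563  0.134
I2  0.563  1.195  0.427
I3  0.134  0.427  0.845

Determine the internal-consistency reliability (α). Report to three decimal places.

sum of item variances = 0.588 + 1.195 + 0.845 = 2.628
Sum of off-diagonal covariances = 1.124
Var(T) = 2.628 + 2 × 1.124 = 4.876
α = (k/(k−1))·(1 − sum of item variances/Var(T)) = (3/2)·(1 − 2.628/4.876) = 0.692

α = 0.692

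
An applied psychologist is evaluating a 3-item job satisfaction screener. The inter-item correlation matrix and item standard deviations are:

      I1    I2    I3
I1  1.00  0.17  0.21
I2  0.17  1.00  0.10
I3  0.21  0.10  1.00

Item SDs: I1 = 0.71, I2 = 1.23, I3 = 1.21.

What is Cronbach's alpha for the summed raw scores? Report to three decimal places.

Σσ²ᵢ = 0.71² + 1.23² + 1.21² = 3.4811
Covariances σ_ij = r_ij · s_i · s_j:
  σ(I1,I2) = 0.17 × 0.71 × 1.23 = 0.1485
  σ(I1,I3) = 0.21 × 0.71 × 1.21 = 0.1804
  σ(I2,I3) = 0.10 × 1.23 × 1.21 = 0.1488
σ²_T = Σσ²ᵢ + 2·Σσ_ij = 3.4811 + 2 × 0.4777 = 4.4365
α = (3/2)·(1 − 3.4811/4.4365) = 0.323

Cronbach's alpha = 0.323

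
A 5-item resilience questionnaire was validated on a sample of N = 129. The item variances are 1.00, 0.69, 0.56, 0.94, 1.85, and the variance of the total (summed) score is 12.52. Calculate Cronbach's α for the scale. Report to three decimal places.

α = 0.747

sum of item variances = 1.00 + 0.69 + 0.56 + 0.94 + 1.85 = 5.04
α = (k/(k−1))·(1 − sum of item variances/σ²_T) = (5/4)·(1 − 5.04/12.52) = 0.747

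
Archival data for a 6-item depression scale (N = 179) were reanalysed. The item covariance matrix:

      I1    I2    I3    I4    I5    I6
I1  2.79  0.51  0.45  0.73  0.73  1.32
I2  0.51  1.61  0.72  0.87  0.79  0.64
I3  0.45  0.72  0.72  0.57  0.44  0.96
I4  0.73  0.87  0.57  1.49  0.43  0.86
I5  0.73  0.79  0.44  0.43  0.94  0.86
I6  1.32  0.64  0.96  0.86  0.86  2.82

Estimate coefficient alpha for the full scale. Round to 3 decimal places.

Σσ²ᵢ = 2.79 + 1.61 + 0.72 + 1.49 + 0.94 + 2.82 = 10.37
Σ_{i<j} σ_ij = 10.88
σ²_T = 10.37 + 2 × 10.88 = 32.13
α = (k/(k−1))·(1 − Σσ²ᵢ/σ²_T) = (6/5)·(1 − 10.37/32.13) = 0.813

coefficient alpha = 0.813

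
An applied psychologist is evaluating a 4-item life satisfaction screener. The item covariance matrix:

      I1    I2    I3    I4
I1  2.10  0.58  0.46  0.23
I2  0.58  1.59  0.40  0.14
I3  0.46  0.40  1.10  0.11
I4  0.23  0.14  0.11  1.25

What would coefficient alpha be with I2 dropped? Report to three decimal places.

coefficient alpha = 0.397

Remaining items: I1, I3, I4 (k = 3).
Σσᵢ² = 2.10 + 1.10 + 1.25 = 4.45
Var(T) = 4.45 + 2 × 0.80 = 6.05
α (item deleted) = (3/2)·(1 − 4.45/6.05) = 0.397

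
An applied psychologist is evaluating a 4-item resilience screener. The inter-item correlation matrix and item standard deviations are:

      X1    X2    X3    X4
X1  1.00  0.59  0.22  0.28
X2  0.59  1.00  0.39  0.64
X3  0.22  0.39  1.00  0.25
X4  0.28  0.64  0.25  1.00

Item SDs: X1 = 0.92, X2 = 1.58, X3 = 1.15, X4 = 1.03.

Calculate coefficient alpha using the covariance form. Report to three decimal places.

Σσ²ᵢ = 0.92² + 1.58² + 1.15² + 1.03² = 5.7262
Covariances σ_ij = r_ij · s_i · s_j:
  σ(X1,X2) = 0.59 × 0.92 × 1.58 = 0.8576
  σ(X1,X3) = 0.22 × 0.92 × 1.15 = 0.2328
  σ(X1,X4) = 0.28 × 0.92 × 1.03 = 0.2653
  σ(X2,X3) = 0.39 × 1.58 × 1.15 = 0.7086
  σ(X2,X4) = 0.64 × 1.58 × 1.03 = 1.0415
  σ(X3,X4) = 0.25 × 1.15 × 1.03 = 0.2961
σ²_T = Σσ²ᵢ + 2·Σσ_ij = 5.7262 + 2 × 3.4019 = 12.5300
α = (4/3)·(1 − 5.7262/12.5300) = 0.724

coefficient alpha = 0.724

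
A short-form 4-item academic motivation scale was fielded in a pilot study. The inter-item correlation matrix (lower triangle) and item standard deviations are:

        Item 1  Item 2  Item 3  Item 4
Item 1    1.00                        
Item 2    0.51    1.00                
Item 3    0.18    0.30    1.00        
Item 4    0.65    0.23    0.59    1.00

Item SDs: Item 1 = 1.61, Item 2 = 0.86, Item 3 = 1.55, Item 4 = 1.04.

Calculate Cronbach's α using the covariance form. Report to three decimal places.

Cronbach's α = 0.703

Σσ²ᵢ = 1.61² + 0.86² + 1.55² + 1.04² = 6.8158
Covariances σ_ij = r_ij · s_i · s_j:
  σ(Item 1,Item 2) = 0.51 × 1.61 × 0.86 = 0.7061
  σ(Item 1,Item 3) = 0.18 × 1.61 × 1.55 = 0.4492
  σ(Item 1,Item 4) = 0.65 × 1.61 × 1.04 = 1.0884
  σ(Item 2,Item 3) = 0.30 × 0.86 × 1.55 = 0.3999
  σ(Item 2,Item 4) = 0.23 × 0.86 × 1.04 = 0.2057
  σ(Item 3,Item 4) = 0.59 × 1.55 × 1.04 = 0.9511
σ²_T = Σσ²ᵢ + 2·Σσ_ij = 6.8158 + 2 × 3.8004 = 14.4166
α = (4/3)·(1 − 6.8158/14.4166) = 0.703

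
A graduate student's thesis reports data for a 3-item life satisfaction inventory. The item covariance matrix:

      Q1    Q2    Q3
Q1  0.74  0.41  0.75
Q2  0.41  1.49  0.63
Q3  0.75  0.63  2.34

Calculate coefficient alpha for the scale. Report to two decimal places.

α = 0.66

sum of item variances = 0.74 + 1.49 + 2.34 = 4.57
Sum of the distinct covariances = 1.79
total variance = 4.57 + 2 × 1.79 = 8.15
α = (k/(k−1))·(1 − sum of item variances/total variance) = (3/2)·(1 − 4.57/8.15) = 0.66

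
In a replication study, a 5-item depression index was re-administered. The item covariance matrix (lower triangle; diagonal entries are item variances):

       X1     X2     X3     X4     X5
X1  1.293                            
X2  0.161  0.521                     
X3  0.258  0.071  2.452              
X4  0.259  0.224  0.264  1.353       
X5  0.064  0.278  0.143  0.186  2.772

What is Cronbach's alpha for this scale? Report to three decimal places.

α = 0.391

ΣVar(i) = 1.293 + 0.521 + 2.452 + 1.353 + 2.772 = 8.391
Σ_{i<j} σ_ij = 1.908
Var(T) = 8.391 + 2 × 1.908 = 12.207
α = (k/(k−1))·(1 − ΣVar(i)/Var(T)) = (5/4)·(1 − 8.391/12.207) = 0.391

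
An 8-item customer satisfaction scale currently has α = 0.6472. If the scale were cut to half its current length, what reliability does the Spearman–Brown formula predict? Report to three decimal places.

Length factor m = 1/2
α' = m·α / (1 − (1−m)·α)
   = 1/2 × 0.6472 / (1 − (1 − 1/2) × 0.6472)
   = 0.3236 / 0.6764 = 0.478

predicted reliability = 0.478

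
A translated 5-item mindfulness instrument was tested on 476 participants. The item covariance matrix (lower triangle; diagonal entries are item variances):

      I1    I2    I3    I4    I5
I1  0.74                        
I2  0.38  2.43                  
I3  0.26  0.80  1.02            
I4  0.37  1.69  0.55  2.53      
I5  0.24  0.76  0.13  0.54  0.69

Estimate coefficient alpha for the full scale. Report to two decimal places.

Σσ²ᵢ = 0.74 + 2.43 + 1.02 + 2.53 + 0.69 = 7.41
Sum of the distinct covariances = 5.72
Var(T) = 7.41 + 2 × 5.72 = 18.85
α = (k/(k−1))·(1 − Σσ²ᵢ/Var(T)) = (5/4)·(1 − 7.41/18.85) = 0.76

coefficient alpha = 0.76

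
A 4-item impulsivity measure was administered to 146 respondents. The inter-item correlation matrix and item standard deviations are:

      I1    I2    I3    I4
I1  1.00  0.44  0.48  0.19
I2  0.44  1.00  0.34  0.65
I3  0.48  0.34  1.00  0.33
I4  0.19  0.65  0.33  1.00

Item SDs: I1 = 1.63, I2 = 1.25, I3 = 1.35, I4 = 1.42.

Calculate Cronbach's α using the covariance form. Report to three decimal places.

Cronbach's α = 0.722

Σσ²ᵢ = 1.63² + 1.25² + 1.35² + 1.42² = 8.0583
Covariances σ_ij = r_ij · s_i · s_j:
  σ(I1,I2) = 0.44 × 1.63 × 1.25 = 0.8965
  σ(I1,I3) = 0.48 × 1.63 × 1.35 = 1.0562
  σ(I1,I4) = 0.19 × 1.63 × 1.42 = 0.4398
  σ(I2,I3) = 0.34 × 1.25 × 1.35 = 0.5738
  σ(I2,I4) = 0.65 × 1.25 × 1.42 = 1.1538
  σ(I3,I4) = 0.33 × 1.35 × 1.42 = 0.6326
σ²_T = Σσ²ᵢ + 2·Σσ_ij = 8.0583 + 2 × 4.7527 = 17.5637
α = (4/3)·(1 − 8.0583/17.5637) = 0.722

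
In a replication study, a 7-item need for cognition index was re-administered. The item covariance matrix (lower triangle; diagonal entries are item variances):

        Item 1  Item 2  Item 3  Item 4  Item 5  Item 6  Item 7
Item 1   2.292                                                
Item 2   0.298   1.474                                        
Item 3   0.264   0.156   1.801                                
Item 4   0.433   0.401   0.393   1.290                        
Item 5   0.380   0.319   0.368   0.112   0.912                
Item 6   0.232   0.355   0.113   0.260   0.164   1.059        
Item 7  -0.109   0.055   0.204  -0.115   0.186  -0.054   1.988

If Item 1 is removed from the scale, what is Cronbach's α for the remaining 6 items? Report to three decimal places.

Cronbach's α = 0.488

Remaining items: Item 2, Item 3, Item 4, Item 5, Item 6, Item 7 (k = 6).
sum of item variances = 1.474 + 1.801 + 1.290 + 0.912 + 1.059 + 1.988 = 8.524
σ²_total = 8.524 + 2 × 2.917 = 14.358
α (item deleted) = (6/5)·(1 − 8.524/14.358) = 0.488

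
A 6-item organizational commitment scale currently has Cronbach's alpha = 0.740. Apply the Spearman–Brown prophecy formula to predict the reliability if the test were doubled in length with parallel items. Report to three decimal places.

Length factor m = 2
α' = m·α / (1 + (m−1)·α)
   = 2 × 0.740 / (1 + (2 − 1) × 0.740)
   = 1.4800 / 1.7400 = 0.851

predicted reliability = 0.851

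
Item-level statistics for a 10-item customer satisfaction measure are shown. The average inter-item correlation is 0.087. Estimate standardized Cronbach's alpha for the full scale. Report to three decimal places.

α = 0.488

Standardized α = k·r̄ / (1 + (k−1)·r̄) = 10 × 0.087 / (1 + 9 × 0.087)
  = 0.8700 / 1.7830 = 0.488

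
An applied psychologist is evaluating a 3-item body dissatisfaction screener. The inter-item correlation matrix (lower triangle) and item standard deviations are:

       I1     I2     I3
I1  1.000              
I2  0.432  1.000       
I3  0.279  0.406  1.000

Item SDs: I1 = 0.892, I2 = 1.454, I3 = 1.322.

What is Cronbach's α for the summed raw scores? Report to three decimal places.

α = 0.626

Σσ²ᵢ = 0.892² + 1.454² + 1.322² = 4.6575
Covariances σ_ij = r_ij · s_i · s_j:
  σ(I1,I2) = 0.432 × 0.892 × 1.454 = 0.5603
  σ(I1,I3) = 0.279 × 0.892 × 1.322 = 0.3290
  σ(I2,I3) = 0.406 × 1.454 × 1.322 = 0.7804
σ²_T = Σσ²ᵢ + 2·Σσ_ij = 4.6575 + 2 × 1.6697 = 7.9969
α = (3/2)·(1 − 4.6575/7.9969) = 0.626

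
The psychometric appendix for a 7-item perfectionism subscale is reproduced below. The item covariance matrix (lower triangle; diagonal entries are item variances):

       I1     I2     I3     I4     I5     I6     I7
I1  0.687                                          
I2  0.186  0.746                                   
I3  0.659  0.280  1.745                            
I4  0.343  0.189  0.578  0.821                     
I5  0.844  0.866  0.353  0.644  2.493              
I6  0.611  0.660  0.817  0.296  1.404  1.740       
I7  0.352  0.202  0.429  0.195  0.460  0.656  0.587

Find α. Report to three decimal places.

α = 0.833

ΣVar(i) = 0.687 + 0.746 + 1.745 + 0.821 + 2.493 + 1.740 + 0.587 = 8.819
Sum of the distinct covariances = 11.024
σ²_total = 8.819 + 2 × 11.024 = 30.867
α = (k/(k−1))·(1 − ΣVar(i)/σ²_total) = (7/6)·(1 − 8.819/30.867) = 0.833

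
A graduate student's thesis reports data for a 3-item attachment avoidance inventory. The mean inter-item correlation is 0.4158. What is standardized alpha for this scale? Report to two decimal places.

Standardized α = k·r̄ / (1 + (k−1)·r̄) = 3 × 0.4158 / (1 + 2 × 0.4158)
  = 1.2474 / 1.8316 = 0.68

α = 0.68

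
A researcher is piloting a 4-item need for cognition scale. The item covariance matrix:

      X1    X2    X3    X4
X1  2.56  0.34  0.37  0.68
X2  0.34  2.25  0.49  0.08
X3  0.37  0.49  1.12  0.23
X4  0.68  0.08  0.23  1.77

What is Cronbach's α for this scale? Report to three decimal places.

Cronbach's α = 0.483

Σσᵢ² = 2.56 + 2.25 + 1.12 + 1.77 = 7.70
Sum of off-diagonal covariances = 2.19
Var(T) = 7.70 + 2 × 2.19 = 12.08
α = (k/(k−1))·(1 − Σσᵢ²/Var(T)) = (4/3)·(1 − 7.70/12.08) = 0.483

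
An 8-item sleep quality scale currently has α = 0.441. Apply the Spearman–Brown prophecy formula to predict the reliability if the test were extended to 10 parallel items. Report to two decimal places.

Length factor m = 10/8 = 1.2500
α' = m·α / (1 + (m−1)·α)
   = 10/8 × 0.441 / (1 + (10/8 − 1) × 0.441)
   = 0.5513 / 1.1102 = 0.50

predicted reliability = 0.50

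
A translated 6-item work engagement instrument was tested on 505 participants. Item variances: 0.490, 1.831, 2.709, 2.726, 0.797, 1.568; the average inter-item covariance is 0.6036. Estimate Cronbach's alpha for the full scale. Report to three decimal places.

α = 0.770

ΣVar(i) = 0.490 + 1.831 + 2.709 + 2.726 + 0.797 + 1.568 = 10.121
Sum of the 15 distinct covariances = 15 × 0.6036 = 9.0540
σ²_total = ΣVar(i) + 2·Σcov = 10.121 + 2 × 9.0540 = 28.2290
α = (6/5)·(1 − 10.121/28.2290) = 0.770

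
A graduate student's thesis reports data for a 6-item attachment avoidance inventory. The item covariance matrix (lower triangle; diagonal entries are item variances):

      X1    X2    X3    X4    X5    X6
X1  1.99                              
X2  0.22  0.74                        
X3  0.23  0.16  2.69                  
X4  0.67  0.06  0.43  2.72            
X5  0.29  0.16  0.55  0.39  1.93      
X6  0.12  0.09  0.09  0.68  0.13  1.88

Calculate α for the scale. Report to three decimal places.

sum of item variances = 1.99 + 0.74 + 2.69 + 2.72 + 1.93 + 1.88 = 11.95
Sum of off-diagonal covariances = 4.27
σ²_T = 11.95 + 2 × 4.27 = 20.49
α = (k/(k−1))·(1 − sum of item variances/σ²_T) = (6/5)·(1 − 11.95/20.49) = 0.500

α = 0.500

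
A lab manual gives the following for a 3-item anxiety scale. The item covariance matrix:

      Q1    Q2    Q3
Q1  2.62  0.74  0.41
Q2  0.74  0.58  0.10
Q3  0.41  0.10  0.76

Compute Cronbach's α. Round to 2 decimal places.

α = 0.58

ΣVar(i) = 2.62 + 0.58 + 0.76 = 3.96
Sum of off-diagonal covariances = 1.25
Var(T) = 3.96 + 2 × 1.25 = 6.46
α = (k/(k−1))·(1 − ΣVar(i)/Var(T)) = (3/2)·(1 − 3.96/6.46) = 0.58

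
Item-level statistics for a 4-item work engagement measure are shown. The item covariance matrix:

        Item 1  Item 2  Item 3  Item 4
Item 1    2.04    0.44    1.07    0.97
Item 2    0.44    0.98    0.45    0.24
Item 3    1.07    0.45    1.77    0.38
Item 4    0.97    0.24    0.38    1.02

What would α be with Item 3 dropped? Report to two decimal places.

Remaining items: Item 1, Item 2, Item 4 (k = 3).
Σσᵢ² = 2.04 + 0.98 + 1.02 = 4.04
total variance = 4.04 + 2 × 1.65 = 7.34
α (item deleted) = (3/2)·(1 − 4.04/7.34) = 0.67

α = 0.67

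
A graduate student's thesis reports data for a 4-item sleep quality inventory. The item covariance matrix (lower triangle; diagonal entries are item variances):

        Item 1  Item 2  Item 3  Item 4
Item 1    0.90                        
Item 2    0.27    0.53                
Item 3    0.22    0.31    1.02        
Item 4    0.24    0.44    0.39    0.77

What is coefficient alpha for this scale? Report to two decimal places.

α = 0.72

sum of item variances = 0.90 + 0.53 + 1.02 + 0.77 = 3.22
Sum of the distinct covariances = 1.87
σ²_total = 3.22 + 2 × 1.87 = 6.96
α = (k/(k−1))·(1 − sum of item variances/σ²_total) = (4/3)·(1 − 3.22/6.96) = 0.72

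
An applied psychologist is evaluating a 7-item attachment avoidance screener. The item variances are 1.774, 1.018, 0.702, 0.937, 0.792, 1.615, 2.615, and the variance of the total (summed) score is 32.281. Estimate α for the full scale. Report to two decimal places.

Σσ²ᵢ = 1.774 + 1.018 + 0.702 + 0.937 + 0.792 + 1.615 + 2.615 = 9.453
α = (k/(k−1))·(1 − Σσ²ᵢ/σ²_T) = (7/6)·(1 − 9.453/32.281) = 0.83

α = 0.83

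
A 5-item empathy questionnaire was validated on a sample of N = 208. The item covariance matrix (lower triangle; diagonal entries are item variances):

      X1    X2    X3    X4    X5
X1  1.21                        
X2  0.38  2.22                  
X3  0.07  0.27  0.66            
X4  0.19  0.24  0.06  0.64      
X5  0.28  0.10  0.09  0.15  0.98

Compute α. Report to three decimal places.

α = 0.488

Σσᵢ² = 1.21 + 2.22 + 0.66 + 0.64 + 0.98 = 5.71
Sum of off-diagonal covariances = 1.83
total variance = 5.71 + 2 × 1.83 = 9.37
α = (k/(k−1))·(1 − Σσᵢ²/total variance) = (5/4)·(1 − 5.71/9.37) = 0.488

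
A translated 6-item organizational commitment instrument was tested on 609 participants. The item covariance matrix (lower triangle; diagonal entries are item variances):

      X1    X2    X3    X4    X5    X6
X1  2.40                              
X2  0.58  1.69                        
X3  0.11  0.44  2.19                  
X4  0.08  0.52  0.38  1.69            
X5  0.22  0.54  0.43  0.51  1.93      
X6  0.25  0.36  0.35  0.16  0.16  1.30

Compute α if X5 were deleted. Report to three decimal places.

Remaining items: X1, X2, X3, X4, X6 (k = 5).
Σσᵢ² = 2.40 + 1.69 + 2.19 + 1.69 + 1.30 = 9.27
Var(T) = 9.27 + 2 × 3.23 = 15.73
α (item deleted) = (5/4)·(1 − 9.27/15.73) = 0.513

α = 0.513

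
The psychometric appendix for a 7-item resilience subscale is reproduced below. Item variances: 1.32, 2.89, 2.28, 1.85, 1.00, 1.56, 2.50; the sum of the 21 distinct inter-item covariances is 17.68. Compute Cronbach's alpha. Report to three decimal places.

sum of item variances = 1.32 + 2.89 + 2.28 + 1.85 + 1.00 + 1.56 + 2.50 = 13.40
Sum of distinct covariances = 17.68
σ²_T = sum of item variances + 2·Σcov = 13.40 + 2 × 17.68 = 48.76
α = (7/6)·(1 − 13.40/48.76) = 0.846

α = 0.846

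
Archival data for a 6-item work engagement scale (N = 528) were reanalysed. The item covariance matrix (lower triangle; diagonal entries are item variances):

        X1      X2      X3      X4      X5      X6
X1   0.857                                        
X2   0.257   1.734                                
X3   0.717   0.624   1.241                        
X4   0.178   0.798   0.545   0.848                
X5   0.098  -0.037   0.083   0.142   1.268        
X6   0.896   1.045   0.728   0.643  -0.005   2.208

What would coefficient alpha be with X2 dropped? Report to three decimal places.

Remaining items: X1, X3, X4, X5, X6 (k = 5).
Σσᵢ² = 0.857 + 1.241 + 0.848 + 1.268 + 2.208 = 6.422
σ²_T = 6.422 + 2 × 4.025 = 14.472
α (item deleted) = (5/4)·(1 − 6.422/14.472) = 0.695

α = 0.695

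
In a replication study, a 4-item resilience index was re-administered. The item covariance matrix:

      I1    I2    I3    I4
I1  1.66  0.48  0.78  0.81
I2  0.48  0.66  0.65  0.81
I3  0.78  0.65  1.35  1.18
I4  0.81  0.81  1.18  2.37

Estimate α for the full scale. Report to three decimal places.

Σσ²ᵢ = 1.66 + 0.66 + 1.35 + 2.37 = 6.04
Sum of the distinct covariances = 4.71
total variance = 6.04 + 2 × 4.71 = 15.46
α = (k/(k−1))·(1 − Σσ²ᵢ/total variance) = (4/3)·(1 − 6.04/15.46) = 0.812

α = 0.812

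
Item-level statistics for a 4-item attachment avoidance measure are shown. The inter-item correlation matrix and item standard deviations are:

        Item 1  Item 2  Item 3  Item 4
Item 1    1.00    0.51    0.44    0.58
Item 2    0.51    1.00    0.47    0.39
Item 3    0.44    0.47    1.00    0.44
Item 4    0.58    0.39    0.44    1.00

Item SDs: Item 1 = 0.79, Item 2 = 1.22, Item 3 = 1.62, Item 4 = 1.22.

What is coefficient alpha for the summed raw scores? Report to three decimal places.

Σσ²ᵢ = 0.79² + 1.22² + 1.62² + 1.22² = 6.2253
Covariances σ_ij = r_ij · s_i · s_j:
  σ(Item 1,Item 2) = 0.51 × 0.79 × 1.22 = 0.4915
  σ(Item 1,Item 3) = 0.44 × 0.79 × 1.62 = 0.5631
  σ(Item 1,Item 4) = 0.58 × 0.79 × 1.22 = 0.5590
  σ(Item 2,Item 3) = 0.47 × 1.22 × 1.62 = 0.9289
  σ(Item 2,Item 4) = 0.39 × 1.22 × 1.22 = 0.5805
  σ(Item 3,Item 4) = 0.44 × 1.62 × 1.22 = 0.8696
σ²_T = Σσ²ᵢ + 2·Σσ_ij = 6.2253 + 2 × 3.9926 = 14.2105
α = (4/3)·(1 − 6.2253/14.2105) = 0.749

α = 0.749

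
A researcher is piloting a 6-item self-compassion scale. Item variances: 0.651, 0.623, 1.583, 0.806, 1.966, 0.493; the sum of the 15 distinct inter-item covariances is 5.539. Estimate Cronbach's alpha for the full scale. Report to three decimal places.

Σσ²ᵢ = 0.651 + 0.623 + 1.583 + 0.806 + 1.966 + 0.493 = 6.122
Sum of distinct covariances = 5.539
Var(T) = Σσ²ᵢ + 2·Σcov = 6.122 + 2 × 5.539 = 17.200
α = (6/5)·(1 − 6.122/17.200) = 0.773

α = 0.773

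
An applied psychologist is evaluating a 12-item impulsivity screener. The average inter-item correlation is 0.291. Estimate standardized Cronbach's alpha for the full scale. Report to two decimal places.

Standardized α = k·r̄ / (1 + (k−1)·r̄) = 12 × 0.291 / (1 + 11 × 0.291)
  = 3.4920 / 4.2010 = 0.83

α = 0.83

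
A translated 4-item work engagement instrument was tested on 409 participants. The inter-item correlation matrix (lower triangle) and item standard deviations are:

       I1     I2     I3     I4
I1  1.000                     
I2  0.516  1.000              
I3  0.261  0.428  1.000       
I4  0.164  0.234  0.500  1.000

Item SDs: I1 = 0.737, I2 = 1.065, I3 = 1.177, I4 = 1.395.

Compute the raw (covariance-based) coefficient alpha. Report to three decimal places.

Σσ²ᵢ = 0.737² + 1.065² + 1.177² + 1.395² = 5.0087
Covariances σ_ij = r_ij · s_i · s_j:
  σ(I1,I2) = 0.516 × 0.737 × 1.065 = 0.4050
  σ(I1,I3) = 0.261 × 0.737 × 1.177 = 0.2264
  σ(I1,I4) = 0.164 × 0.737 × 1.395 = 0.1686
  σ(I2,I3) = 0.428 × 1.065 × 1.177 = 0.5365
  σ(I2,I4) = 0.234 × 1.065 × 1.395 = 0.3476
  σ(I3,I4) = 0.500 × 1.177 × 1.395 = 0.8210
σ²_T = Σσ²ᵢ + 2·Σσ_ij = 5.0087 + 2 × 2.5051 = 10.0189
α = (4/3)·(1 − 5.0087/10.0189) = 0.667

coefficient alpha = 0.667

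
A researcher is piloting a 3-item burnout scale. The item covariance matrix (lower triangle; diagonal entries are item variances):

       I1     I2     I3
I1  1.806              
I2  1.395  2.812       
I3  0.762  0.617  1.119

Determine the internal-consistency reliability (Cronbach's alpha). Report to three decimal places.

α = 0.737

Σσᵢ² = 1.806 + 2.812 + 1.119 = 5.737
Sum of off-diagonal covariances = 2.774
σ²_total = 5.737 + 2 × 2.774 = 11.285
α = (k/(k−1))·(1 − Σσᵢ²/σ²_total) = (3/2)·(1 − 5.737/11.285) = 0.737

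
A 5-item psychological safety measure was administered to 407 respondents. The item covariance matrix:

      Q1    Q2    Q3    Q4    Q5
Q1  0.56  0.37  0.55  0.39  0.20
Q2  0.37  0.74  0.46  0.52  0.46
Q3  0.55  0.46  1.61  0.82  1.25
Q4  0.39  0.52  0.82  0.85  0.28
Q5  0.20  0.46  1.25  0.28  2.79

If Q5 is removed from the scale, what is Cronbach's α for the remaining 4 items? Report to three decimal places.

Remaining items: Q1, Q2, Q3, Q4 (k = 4).
Σσᵢ² = 0.56 + 0.74 + 1.61 + 0.85 = 3.76
σ²_T = 3.76 + 2 × 3.11 = 9.98
α (item deleted) = (4/3)·(1 − 3.76/9.98) = 0.831

Cronbach's α = 0.831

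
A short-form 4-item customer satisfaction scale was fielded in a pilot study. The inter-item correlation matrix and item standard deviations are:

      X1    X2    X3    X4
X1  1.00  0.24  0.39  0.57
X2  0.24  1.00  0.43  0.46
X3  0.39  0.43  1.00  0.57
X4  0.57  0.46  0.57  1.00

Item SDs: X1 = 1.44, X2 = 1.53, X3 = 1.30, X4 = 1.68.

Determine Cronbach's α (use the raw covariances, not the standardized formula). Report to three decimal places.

Cronbach's α = 0.760

Σσ²ᵢ = 1.44² + 1.53² + 1.30² + 1.68² = 8.9269
Covariances σ_ij = r_ij · s_i · s_j:
  σ(X1,X2) = 0.24 × 1.44 × 1.53 = 0.5288
  σ(X1,X3) = 0.39 × 1.44 × 1.30 = 0.7301
  σ(X1,X4) = 0.57 × 1.44 × 1.68 = 1.3789
  σ(X2,X3) = 0.43 × 1.53 × 1.30 = 0.8553
  σ(X2,X4) = 0.46 × 1.53 × 1.68 = 1.1824
  σ(X3,X4) = 0.57 × 1.30 × 1.68 = 1.2449
σ²_T = Σσ²ᵢ + 2·Σσ_ij = 8.9269 + 2 × 5.9204 = 20.7677
α = (4/3)·(1 − 8.9269/20.7677) = 0.760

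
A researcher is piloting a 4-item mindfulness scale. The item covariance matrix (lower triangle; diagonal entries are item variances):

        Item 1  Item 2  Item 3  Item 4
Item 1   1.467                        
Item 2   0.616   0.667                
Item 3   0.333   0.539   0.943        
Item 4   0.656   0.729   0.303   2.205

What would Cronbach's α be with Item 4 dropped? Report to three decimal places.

Cronbach's α = 0.737

Remaining items: Item 1, Item 2, Item 3 (k = 3).
sum of item variances = 1.467 + 0.667 + 0.943 = 3.077
total variance = 3.077 + 2 × 1.488 = 6.053
α (item deleted) = (3/2)·(1 − 3.077/6.053) = 0.737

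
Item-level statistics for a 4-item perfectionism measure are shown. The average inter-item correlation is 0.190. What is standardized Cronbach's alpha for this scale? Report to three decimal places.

Standardized α = k·r̄ / (1 + (k−1)·r̄) = 4 × 0.190 / (1 + 3 × 0.190)
  = 0.7600 / 1.5700 = 0.484

α = 0.484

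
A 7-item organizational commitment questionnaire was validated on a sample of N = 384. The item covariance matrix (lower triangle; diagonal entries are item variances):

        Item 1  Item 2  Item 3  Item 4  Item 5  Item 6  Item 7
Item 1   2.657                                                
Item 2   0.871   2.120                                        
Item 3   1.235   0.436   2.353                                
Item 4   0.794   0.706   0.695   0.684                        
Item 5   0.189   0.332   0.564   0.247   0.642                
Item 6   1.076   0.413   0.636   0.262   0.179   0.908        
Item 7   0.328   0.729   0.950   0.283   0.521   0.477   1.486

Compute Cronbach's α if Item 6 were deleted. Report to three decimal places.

Remaining items: Item 1, Item 2, Item 3, Item 4, Item 5, Item 7 (k = 6).
ΣVar(i) = 2.657 + 2.120 + 2.353 + 0.684 + 0.642 + 1.486 = 9.942
Var(T) = 9.942 + 2 × 8.880 = 27.702
α (item deleted) = (6/5)·(1 − 9.942/27.702) = 0.769

α = 0.769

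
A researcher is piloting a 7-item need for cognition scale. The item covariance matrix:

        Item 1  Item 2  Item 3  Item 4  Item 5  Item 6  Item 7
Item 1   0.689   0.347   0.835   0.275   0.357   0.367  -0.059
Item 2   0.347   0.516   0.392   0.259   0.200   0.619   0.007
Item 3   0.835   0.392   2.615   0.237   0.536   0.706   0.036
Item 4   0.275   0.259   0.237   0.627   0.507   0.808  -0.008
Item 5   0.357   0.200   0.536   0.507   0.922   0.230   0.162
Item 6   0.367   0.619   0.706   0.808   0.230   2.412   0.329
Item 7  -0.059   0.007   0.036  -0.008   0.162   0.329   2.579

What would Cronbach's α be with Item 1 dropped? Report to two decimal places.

Cronbach's α = 0.61

Remaining items: Item 2, Item 3, Item 4, Item 5, Item 6, Item 7 (k = 6).
Σσ²ᵢ = 0.516 + 2.615 + 0.627 + 0.922 + 2.412 + 2.579 = 9.671
total variance = 9.671 + 2 × 5.020 = 19.711
α (item deleted) = (6/5)·(1 − 9.671/19.711) = 0.61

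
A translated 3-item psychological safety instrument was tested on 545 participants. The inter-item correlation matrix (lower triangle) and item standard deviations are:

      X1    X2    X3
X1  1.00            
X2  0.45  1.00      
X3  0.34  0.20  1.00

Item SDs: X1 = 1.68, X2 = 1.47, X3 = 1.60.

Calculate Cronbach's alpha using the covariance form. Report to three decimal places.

Cronbach's alpha = 0.597

Σσ²ᵢ = 1.68² + 1.47² + 1.60² = 7.5433
Covariances σ_ij = r_ij · s_i · s_j:
  σ(X1,X2) = 0.45 × 1.68 × 1.47 = 1.1113
  σ(X1,X3) = 0.34 × 1.68 × 1.60 = 0.9139
  σ(X2,X3) = 0.20 × 1.47 × 1.60 = 0.4704
σ²_T = Σσ²ᵢ + 2·Σσ_ij = 7.5433 + 2 × 2.4956 = 12.5345
α = (3/2)·(1 − 7.5433/12.5345) = 0.597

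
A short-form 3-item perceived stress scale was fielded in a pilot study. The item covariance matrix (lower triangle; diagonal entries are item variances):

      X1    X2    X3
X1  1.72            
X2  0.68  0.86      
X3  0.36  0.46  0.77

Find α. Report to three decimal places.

α = 0.709

Σσᵢ² = 1.72 + 0.86 + 0.77 = 3.35
Sum of the distinct covariances = 1.50
σ²_T = 3.35 + 2 × 1.50 = 6.35
α = (k/(k−1))·(1 − Σσᵢ²/σ²_T) = (3/2)·(1 − 3.35/6.35) = 0.709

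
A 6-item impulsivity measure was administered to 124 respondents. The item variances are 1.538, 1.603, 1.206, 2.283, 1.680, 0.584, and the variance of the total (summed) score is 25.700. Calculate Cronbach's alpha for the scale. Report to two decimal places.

α = 0.78

ΣVar(i) = 1.538 + 1.603 + 1.206 + 2.283 + 1.680 + 0.584 = 8.894
α = (k/(k−1))·(1 − ΣVar(i)/total variance) = (6/5)·(1 − 8.894/25.700) = 0.78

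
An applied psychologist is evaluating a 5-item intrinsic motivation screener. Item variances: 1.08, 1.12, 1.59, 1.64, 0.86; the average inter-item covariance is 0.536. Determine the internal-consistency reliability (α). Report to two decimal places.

Σσ²ᵢ = 1.08 + 1.12 + 1.59 + 1.64 + 0.86 = 6.29
Sum of the 10 distinct covariances = 10 × 0.536 = 5.360
σ²_total = Σσ²ᵢ + 2·Σcov = 6.29 + 2 × 5.360 = 17.010
α = (5/4)·(1 − 6.29/17.010) = 0.79

α = 0.79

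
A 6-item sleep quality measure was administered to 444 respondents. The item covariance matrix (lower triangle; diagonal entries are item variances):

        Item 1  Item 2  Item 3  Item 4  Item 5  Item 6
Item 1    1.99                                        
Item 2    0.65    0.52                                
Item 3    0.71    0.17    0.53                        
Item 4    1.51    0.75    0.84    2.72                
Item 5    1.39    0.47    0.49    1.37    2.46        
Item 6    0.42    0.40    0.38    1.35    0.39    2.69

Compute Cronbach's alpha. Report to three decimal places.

α = 0.809

ΣVar(i) = 1.99 + 0.52 + 0.53 + 2.72 + 2.46 + 2.69 = 10.91
Σ_{i<j} σ_ij = 11.29
σ²_total = 10.91 + 2 × 11.29 = 33.49
α = (k/(k−1))·(1 − ΣVar(i)/σ²_total) = (6/5)·(1 − 10.91/33.49) = 0.809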